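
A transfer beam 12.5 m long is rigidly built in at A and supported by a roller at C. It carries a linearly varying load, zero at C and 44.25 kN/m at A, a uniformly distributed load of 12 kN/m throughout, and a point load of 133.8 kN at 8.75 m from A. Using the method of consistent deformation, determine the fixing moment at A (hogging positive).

Choose R_C as the redundant. The primary structure is the cantilever fixed at A.
Downward deflection at the released point C due to the loads:
  triangular load, peak 44.25 at the fixed end: w₀L⁴/(30EI) = 36011/EI
  UDL 12: wL⁴/(8EI) = 36621/EI
  point load 133.8 at a = 8.75: Pa²(3L − a)/(6EI) = 49086/EI
  δ_0 = 121718/EI
Flexibility coefficient — unit upward force at C: δ_{CC} = L³/(3EI) = 651/EI.
The prop prevents deflection at C: R_C = δ_0/δ_{CC} = 121718/651 = 187 kN.
Moment equilibrium about A: M_A = Σ(load moments about A) − R_C·L = 3261 − 187×12.5 = 923.6 kN·m.

M_A = 923.6 kN·m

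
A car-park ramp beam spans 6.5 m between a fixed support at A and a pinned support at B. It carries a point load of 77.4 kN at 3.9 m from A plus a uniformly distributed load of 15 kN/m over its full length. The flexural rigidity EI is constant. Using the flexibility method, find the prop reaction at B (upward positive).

Release the roller at B. Primary structure: cantilever fixed at A.
Deflection at B on the released cantilever, summing each load's contribution:
  point load 77.4 at a = 3.9: Pa²(3L − a)/(6EI) = 3061/EI
  UDL 15: wL⁴/(8EI) = 3347/EI
  δ_0 = 6408/EI
Tip deflection under a unit load at B: L³/(3EI) = 91.54/EI.
The prop prevents deflection at B: R_B = δ_0/δ_{BB} = 6408/91.54 = 70 kN.

R_B = 70 kN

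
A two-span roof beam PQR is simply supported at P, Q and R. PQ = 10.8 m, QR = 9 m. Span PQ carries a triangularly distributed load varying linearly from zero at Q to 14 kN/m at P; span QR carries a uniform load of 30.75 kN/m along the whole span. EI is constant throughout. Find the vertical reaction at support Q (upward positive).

R_Q = 203 kN

Take M_Q as the redundant. Released structure: two simple spans PQ and QR with a hinge at Q.
Discontinuity in slope at Q on the released structure — sum the simple-span end rotations:
  span PQ: triangular load, peak 14: 7w₀L³/(360EI) = 342.9/EI
  span QR: UDL 30.75: wL³/(24EI) = 934/EI
  relative rotation θ_0 = (342.9 + 934)/EI = 1277/EI
A unit hogging moment at Q produces rotation L₁/(3EI) + L₂/(3EI) = 6.6/EI.
Compatibility: M_Q·(L₁+L₂)/(3EI) = θ_0, giving M_Q = 193.5 kN·m (hogging).
Span PQ, ΣM about P with M_Q applied at Q: R_Q^{PQ}·10.8 = 272.2 + 193.5, so R_Q^{PQ} = 43.11 kN and R_P = 75.6 − 43.11 = 32.49 kN.
Span QR, ΣM about R: R_Q^{QR}·9 = 1245 + 193.5, so R_Q^{QR} = 159.9 kN and R_R = 276.8 − 159.9 = 116.9 kN.
R_Q = 43.11 + 159.9 = 203 kN.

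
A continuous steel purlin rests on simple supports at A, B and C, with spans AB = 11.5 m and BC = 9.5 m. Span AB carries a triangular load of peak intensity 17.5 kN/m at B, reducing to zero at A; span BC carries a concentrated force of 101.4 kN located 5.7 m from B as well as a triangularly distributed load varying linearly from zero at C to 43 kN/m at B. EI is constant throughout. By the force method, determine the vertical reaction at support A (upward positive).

R_A = 9.651 kN

Take M_B as the redundant. Released structure: two simple spans AB and BC with a hinge at B.
End slopes at the hinge B, treating each span as simply supported:
  span AB: triangular load, peak 17.5: w₀L³/(45EI) = 591.5/EI
  span BC: point load 101.4 at a = 5.7: Pab(L + b)/(6LEI) = 512.5/EI
  span BC: triangular load, peak 43: w₀L³/(45EI) = 819.3/EI
  relative rotation θ_0 = (591.5 + 1332)/EI = 1923/EI
A unit hogging moment at B produces rotation L₁/(3EI) + L₂/(3EI) = 7/EI.
Slope continuity at B: θ_0 = M_B·7/EI, so M_B = 1923/7 = 274.7 kN·m (hogging).
Span AB, ΣM about A with M_B applied at B: R_B^{AB}·11.5 = 771.5 + 274.7, so R_B^{AB} = 90.97 kN and R_A = 100.6 − 90.97 = 9.651 kN.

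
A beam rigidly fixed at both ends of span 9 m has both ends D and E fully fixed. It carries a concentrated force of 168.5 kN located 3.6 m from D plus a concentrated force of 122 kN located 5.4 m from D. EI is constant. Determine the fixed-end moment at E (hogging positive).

Take the two fixed-end moments M_D, M_E as redundants; the released structure is the simple span DE.
End rotations of the released simple span under the applied load (×1/EI):
  at D: point load 168.5 at a = 3.6: Pab(L + b)/(6LEI) = 873.5/EI
  at E: point load 168.5 at a = 3.6: Pab(L + a)/(6LEI) = 764.3/EI
  at D: point load 122 at a = 5.4: Pab(L + b)/(6LEI) = 553.4/EI
  at E: point load 122 at a = 5.4: Pab(L + a)/(6LEI) = 632.4/EI
  θ_D0 = 1427/EI,  θ_E0 = 1397/EI
Flexibility coefficients: a unit moment at one end gives L/(3EI) there and L/(6EI) at the far end, so f₁₁ = f₂₂ = 3/EI and f₁₂ = f₂₁ = 1.5/EI.
Compatibility — zero rotation at each built-in end:
  3 M_D + 1.5 M_E = 1427
  1.5 M_D + 3 M_E = 1397
Solving the pair gives M_D = 323.8 kN·m and M_E = 303.7 kN·m (hogging).

M_E = 303.7 kN·m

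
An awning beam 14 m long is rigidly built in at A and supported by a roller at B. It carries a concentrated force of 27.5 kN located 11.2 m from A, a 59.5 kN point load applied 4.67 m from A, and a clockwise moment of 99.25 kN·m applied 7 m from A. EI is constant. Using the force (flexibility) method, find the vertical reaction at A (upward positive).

R_A = 50.84 kN

Release the roller at B. Primary structure: cantilever fixed at A.
Free-end deflection of the primary structure under the applied loading (downward +):
  point load 27.5 at a = 11.2: Pa²(3L − a)/(6EI) = 17708/EI
  point load 59.5 at a = 4.67: Pa²(3L − a)/(6EI) = 8073/EI
  clockwise couple 99.25 at a = 7: M₀a(2L − a)/(2EI) = 7295/EI
  δ_0 = 33076/EI
Flexibility coefficient — unit upward force at B: δ_{BB} = L³/(3EI) = 914.7/EI.
The prop prevents deflection at B: R_B = δ_0/δ_{BB} = 33076/914.7 = 36.16 kN.
Vertical equilibrium: R_A = ΣP − R_B = 87 − 36.16 = 50.84 kN.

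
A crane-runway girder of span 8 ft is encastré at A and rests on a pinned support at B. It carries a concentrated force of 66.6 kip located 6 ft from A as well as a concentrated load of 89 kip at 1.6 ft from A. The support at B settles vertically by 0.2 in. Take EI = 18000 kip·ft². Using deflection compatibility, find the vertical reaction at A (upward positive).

R_A = 110.2 kip

Choose R_B as the redundant. The primary structure is the cantilever fixed at A.
Downward deflection at the released point B due to the loads:
  point load 66.6 at a = 6: Pa²(3L − a)/(6EI) = 7193/EI
  point load 89 at a = 1.6: Pa²(3L − a)/(6EI) = 850.6/EI
  δ_0 = 8043/EI
Flexibility coefficient — unit upward force at B: δ_{BB} = L³/(3EI) = 170.7/EI.
With EI = 18000 kip·ft²: δ_0 = 0.44686 ft and δ_{BB} = 0.009481 ft/kip.
Compatibility — the beam at B must follow the support down by 0.01667 ft: δ_0 − R_B·δ_{BB} = 0.01667, so R_B = (0.44686 − 0.01667)/0.009481 = 45.37 kip.
Vertical equilibrium: R_A = ΣP − R_B = 155.6 − 45.37 = 110.2 kip.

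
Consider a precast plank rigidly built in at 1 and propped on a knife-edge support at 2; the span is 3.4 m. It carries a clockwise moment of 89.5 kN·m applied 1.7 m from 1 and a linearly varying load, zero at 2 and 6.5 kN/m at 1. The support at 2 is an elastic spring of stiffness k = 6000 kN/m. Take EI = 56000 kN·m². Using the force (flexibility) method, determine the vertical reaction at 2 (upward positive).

Release the roller at 2. Primary structure: cantilever fixed at 1.
Deflection at 2 on the released cantilever, summing each load's contribution:
  clockwise couple 89.5 at a = 1.7: M₀a(2L − a)/(2EI) = 388/EI
  triangular load, peak 6.5 at the fixed end: w₀L⁴/(30EI) = 28.95/EI
  δ_0 = 416.9/EI
Flexibility coefficient — unit upward force at 2: δ_{22} = L³/(3EI) = 13.1/EI.
With EI = 56000 kN·m²: δ_0 = 0.007445 m and δ_{22} = 0.000234 m/kN.
Compatibility — the spring shortens by R_2/k under the reaction it provides: δ_0 − R_2·δ_{22} = R_2/k. With 1/k = 0.000167 m/kN, R_2 = δ_0 / (δ_{22} + 1/k) = 0.007445 / (0.000234 + 0.000167) = 18.58 kN.

R_2 = 18.58 kN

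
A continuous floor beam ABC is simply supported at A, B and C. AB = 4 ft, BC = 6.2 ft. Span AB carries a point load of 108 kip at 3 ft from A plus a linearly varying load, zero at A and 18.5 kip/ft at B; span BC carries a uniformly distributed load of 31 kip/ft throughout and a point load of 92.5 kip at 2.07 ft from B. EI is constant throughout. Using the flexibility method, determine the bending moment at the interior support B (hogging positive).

M_B = 190.7 kip·ft

Release continuity at B by inserting a hinge; the redundant is the internal moment M_B. The primary structure is two simply-supported spans AB and BC.
Discontinuity in slope at B on the released structure — sum the simple-span end rotations:
  span AB: point load 108 at a = 3: Pab(L + a)/(6LEI) = 94.5/EI
  span AB: triangular load, peak 18.5: w₀L³/(45EI) = 26.31/EI
  span BC: UDL 31: wL³/(24EI) = 307.8/EI
  span BC: point load 92.5 at a = 2.07: Pab(L + b)/(6LEI) = 219.6/EI
  relative rotation θ_0 = (120.8 + 527.4)/EI = 648.2/EI
A unit hogging moment at B produces rotation L₁/(3EI) + L₂/(3EI) = 3.4/EI.
Slope continuity at B: θ_0 = M_B·3.4/EI, so M_B = 648.2/3.4 = 190.7 kip·ft (hogging).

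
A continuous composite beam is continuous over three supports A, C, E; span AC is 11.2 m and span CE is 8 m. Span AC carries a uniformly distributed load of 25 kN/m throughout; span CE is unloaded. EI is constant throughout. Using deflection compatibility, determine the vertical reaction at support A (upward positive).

R_A = 119.6 kN

Insert a hinge at C; M_C is the redundant, and each span becomes simply supported.
Rotations at C on the released spans (each span's end-slope, ×1/EI):
  span AC: UDL 25: wL³/(24EI) = 1463/EI
  relative rotation θ_0 = (1463 + 0)/EI = 1463/EI
A unit hogging moment at C produces rotation L₁/(3EI) + L₂/(3EI) = 6.4/EI.
Slope continuity at C: θ_0 = M_C·6.4/EI, so M_C = 1463/6.4 = 228.7 kN·m (hogging).
Span AC, ΣM about A with M_C applied at C: R_C^{AC}·11.2 = 1568 + 228.7, so R_C^{AC} = 160.4 kN and R_A = 280 − 160.4 = 119.6 kN.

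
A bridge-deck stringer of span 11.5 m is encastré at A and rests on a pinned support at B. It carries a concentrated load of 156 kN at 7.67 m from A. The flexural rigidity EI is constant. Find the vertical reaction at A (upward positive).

R_A = 75.05 kN

Remove the prop at B; the released (primary) structure is a cantilever built in at A.
Deflection at B on the released cantilever, summing each load's contribution:
  point load 156 at a = 7.67: Pa²(3L − a)/(6EI) = 41038/EI
Flexibility coefficient — unit upward force at B: δ_{BB} = L³/(3EI) = 507/EI.
Compatibility at B: δ_0 − R_B·δ_{BB} = 0, so R_B = 41038/507 = 80.95 kN.
Vertical equilibrium: R_A = ΣP − R_B = 156 − 80.95 = 75.05 kN.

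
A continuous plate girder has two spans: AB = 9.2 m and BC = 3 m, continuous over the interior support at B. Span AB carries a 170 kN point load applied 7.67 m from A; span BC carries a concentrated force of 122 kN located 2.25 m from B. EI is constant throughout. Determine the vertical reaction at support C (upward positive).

R_C = 38.01 kN

Release continuity at B by inserting a hinge; the redundant is the internal moment M_B. The primary structure is two simply-supported spans AB and BC.
End slopes at the hinge B, treating each span as simply supported:
  span AB: point load 170 at a = 7.67: Pab(L + a)/(6LEI) = 609.7/EI
  span BC: point load 122 at a = 2.25: Pab(L + b)/(6LEI) = 42.89/EI
  relative rotation θ_0 = (609.7 + 42.89)/EI = 652.6/EI
A unit hogging moment at B produces rotation L₁/(3EI) + L₂/(3EI) = 4.067/EI.
Compatibility: M_B·(L₁+L₂)/(3EI) = θ_0, giving M_B = 160.5 kN·m (hogging).
Span BC, ΣM about C: R_B^{BC}·3 = 91.5 + 160.5, so R_B^{BC} = 83.99 kN and R_C = 122 − 83.99 = 38.01 kN.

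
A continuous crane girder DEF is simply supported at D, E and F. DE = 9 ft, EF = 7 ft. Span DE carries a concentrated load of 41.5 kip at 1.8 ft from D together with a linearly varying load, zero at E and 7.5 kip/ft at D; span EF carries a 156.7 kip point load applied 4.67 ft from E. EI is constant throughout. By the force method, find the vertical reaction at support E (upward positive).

R_E = 99.93 kip

Take M_E as the redundant. Released structure: two simple spans DE and EF with a hinge at E.
Rotations at E on the released spans (each span's end-slope, ×1/EI):
  span DE: point load 41.5 at a = 1.8: Pab(L + a)/(6LEI) = 107.6/EI
  span DE: triangular load, peak 7.5: 7w₀L³/(360EI) = 106.3/EI
  span EF: point load 156.7 at a = 4.67: Pab(L + b)/(6LEI) = 378.8/EI
  relative rotation θ_0 = (213.9 + 378.8)/EI = 592.6/EI
A unit hogging moment at E produces rotation L₁/(3EI) + L₂/(3EI) = 5.333/EI.
Slope continuity at E: θ_0 = M_E·5.333/EI, so M_E = 592.6/5.333 = 111.1 kip·ft (hogging).
Span DE, ΣM about D with M_E applied at E: R_E^{DE}·9 = 175.9 + 111.1, so R_E^{DE} = 31.9 kip and R_D = 75.25 − 31.9 = 43.35 kip.
Span EF, ΣM about F: R_E^{EF}·7 = 365.1 + 111.1, so R_E^{EF} = 68.03 kip and R_F = 156.7 − 68.03 = 88.67 kip.
R_E = 31.9 + 68.03 = 99.93 kip.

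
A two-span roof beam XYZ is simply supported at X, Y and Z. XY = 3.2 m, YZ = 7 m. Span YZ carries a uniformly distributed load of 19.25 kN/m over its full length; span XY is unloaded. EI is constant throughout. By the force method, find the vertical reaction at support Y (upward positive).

Take M_Y as the redundant. Released structure: two simple spans XY and YZ with a hinge at Y.
Rotations at Y on the released spans (each span's end-slope, ×1/EI):
  span YZ: UDL 19.25: wL³/(24EI) = 275.1/EI
  relative rotation θ_0 = (0 + 275.1)/EI = 275.1/EI
A unit hogging moment at Y produces rotation L₁/(3EI) + L₂/(3EI) = 3.4/EI.
Compatibility: M_Y·(L₁+L₂)/(3EI) = θ_0, giving M_Y = 80.92 kN·m (hogging).
Span XY, ΣM about X with M_Y applied at Y: R_Y^{XY}·3.2 = 0 + 80.92, so R_Y^{XY} = 25.29 kN and R_X = 0 − 25.29 = -25.29 kN.
Span YZ, ΣM about Z: R_Y^{YZ}·7 = 471.6 + 80.92, so R_Y^{YZ} = 78.93 kN and R_Z = 134.8 − 78.93 = 55.82 kN.
R_Y = 25.29 + 78.93 = 104.2 kN.

R_Y = 104.2 kN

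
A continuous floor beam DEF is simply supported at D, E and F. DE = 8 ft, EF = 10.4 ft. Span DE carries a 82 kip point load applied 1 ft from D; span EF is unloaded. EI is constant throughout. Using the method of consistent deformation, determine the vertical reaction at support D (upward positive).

R_D = 69.56 kip

Take M_E as the redundant. Released structure: two simple spans DE and EF with a hinge at E.
End slopes at the hinge E, treating each span as simply supported:
  span DE: point load 82 at a = 1: Pab(L + a)/(6LEI) = 107.6/EI
  relative rotation θ_0 = (107.6 + 0)/EI = 107.6/EI
A unit hogging moment at E produces rotation L₁/(3EI) + L₂/(3EI) = 6.133/EI.
Compatibility: M_E·(L₁+L₂)/(3EI) = θ_0, giving M_E = 17.55 kip·ft (hogging).
Span DE, ΣM about D with M_E applied at E: R_E^{DE}·8 = 82 + 17.55, so R_E^{DE} = 12.44 kip and R_D = 82 − 12.44 = 69.56 kip.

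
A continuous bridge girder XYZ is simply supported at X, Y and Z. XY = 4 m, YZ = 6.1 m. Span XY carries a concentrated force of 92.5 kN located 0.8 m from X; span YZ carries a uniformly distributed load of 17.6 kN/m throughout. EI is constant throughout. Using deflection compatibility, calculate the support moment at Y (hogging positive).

Insert a hinge at Y; M_Y is the redundant, and each span becomes simply supported.
End slopes at the hinge Y, treating each span as simply supported:
  span XY: point load 92.5 at a = 0.8: Pab(L + a)/(6LEI) = 47.36/EI
  span YZ: UDL 17.6: wL³/(24EI) = 166.5/EI
  relative rotation θ_0 = (47.36 + 166.5)/EI = 213.8/EI
A unit hogging moment at Y produces rotation L₁/(3EI) + L₂/(3EI) = 3.367/EI.
Slope continuity at Y: θ_0 = M_Y·3.367/EI, so M_Y = 213.8/3.367 = 63.51 kN·m (hogging).

M_Y = 63.51 kN·m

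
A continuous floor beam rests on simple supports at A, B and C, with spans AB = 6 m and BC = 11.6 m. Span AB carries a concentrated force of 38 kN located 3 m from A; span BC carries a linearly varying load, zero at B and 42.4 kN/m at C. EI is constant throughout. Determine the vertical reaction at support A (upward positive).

R_A = -19.99 kN

Release continuity at B by inserting a hinge; the redundant is the internal moment M_B. The primary structure is two simply-supported spans AB and BC.
Rotations at B on the released spans (each span's end-slope, ×1/EI):
  span AB: point load 38 at a = 3: Pab(L + a)/(6LEI) = 85.5/EI
  span BC: triangular load, peak 42.4: 7w₀L³/(360EI) = 1287/EI
  relative rotation θ_0 = (85.5 + 1287)/EI = 1372/EI
A unit hogging moment at B produces rotation L₁/(3EI) + L₂/(3EI) = 5.867/EI.
Compatibility: M_B·(L₁+L₂)/(3EI) = θ_0, giving M_B = 233.9 kN·m (hogging).
Span AB, ΣM about A with M_B applied at B: R_B^{AB}·6 = 114 + 233.9, so R_B^{AB} = 57.99 kN and R_A = 38 − 57.99 = -19.99 kN.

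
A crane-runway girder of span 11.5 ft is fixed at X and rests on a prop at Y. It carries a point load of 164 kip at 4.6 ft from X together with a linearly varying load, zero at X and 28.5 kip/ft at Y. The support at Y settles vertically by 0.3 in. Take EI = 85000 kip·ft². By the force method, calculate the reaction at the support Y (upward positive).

R_Y = 120.1 kip

Take the reaction at Y as the redundant and release it; the primary structure is a cantilever fixed at X.
Free-end deflection of the primary structure under the applied loading (downward +):
  point load 164 at a = 4.6: Pa²(3L − a)/(6EI) = 17293/EI
  triangular load, peak 28.5 at the free end: 11w₀L⁴/(120EI) = 45693/EI
  δ_0 = 62986/EI
Flexibility coefficient — unit upward force at Y: δ_{YY} = L³/(3EI) = 507/EI.
With EI = 85000 kip·ft²: δ_0 = 0.74101 ft and δ_{YY} = 0.005964 ft/kip.
Compatibility — the beam at Y must follow the support down by 0.025 ft: δ_0 − R_Y·δ_{YY} = 0.025, so R_Y = (0.74101 − 0.025)/0.005964 = 120.1 kip.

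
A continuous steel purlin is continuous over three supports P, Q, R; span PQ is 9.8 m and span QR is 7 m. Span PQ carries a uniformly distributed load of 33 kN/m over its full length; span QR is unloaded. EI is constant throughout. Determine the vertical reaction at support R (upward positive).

R_R = -33.01 kN

Take M_Q as the redundant. Released structure: two simple spans PQ and QR with a hinge at Q.
Rotations at Q on the released spans (each span's end-slope, ×1/EI):
  span PQ: UDL 33: wL³/(24EI) = 1294/EI
  relative rotation θ_0 = (1294 + 0)/EI = 1294/EI
A unit hogging moment at Q produces rotation L₁/(3EI) + L₂/(3EI) = 5.6/EI.
Slope continuity at Q: θ_0 = M_Q·5.6/EI, so M_Q = 1294/5.6 = 231.1 kN·m (hogging).
Span QR, ΣM about R: R_Q^{QR}·7 = 0 + 231.1, so R_Q^{QR} = 33.01 kN and R_R = 0 − 33.01 = -33.01 kN.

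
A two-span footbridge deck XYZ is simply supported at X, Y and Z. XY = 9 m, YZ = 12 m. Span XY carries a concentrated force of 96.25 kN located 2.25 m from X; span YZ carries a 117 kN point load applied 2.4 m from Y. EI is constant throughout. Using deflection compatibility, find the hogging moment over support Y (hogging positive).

M_Y = 159 kN·m

Release continuity at Y by inserting a hinge; the redundant is the internal moment M_Y. The primary structure is two simply-supported spans XY and YZ.
Discontinuity in slope at Y on the released structure — sum the simple-span end rotations:
  span XY: point load 96.25 at a = 2.25: Pab(L + a)/(6LEI) = 304.5/EI
  span YZ: point load 117 at a = 2.4: Pab(L + b)/(6LEI) = 808.7/EI
  relative rotation θ_0 = (304.5 + 808.7)/EI = 1113/EI
A unit hogging moment at Y produces rotation L₁/(3EI) + L₂/(3EI) = 7/EI.
Compatibility: M_Y·(L₁+L₂)/(3EI) = θ_0, giving M_Y = 159 kN·m (hogging).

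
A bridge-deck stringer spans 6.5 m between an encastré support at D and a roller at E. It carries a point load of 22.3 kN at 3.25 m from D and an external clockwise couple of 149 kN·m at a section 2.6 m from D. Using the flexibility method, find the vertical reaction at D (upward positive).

Choose R_E as the redundant. The primary structure is the cantilever fixed at D.
Primary-structure tip deflection at E by superposition:
  point load 22.3 at a = 3.25: Pa²(3L − a)/(6EI) = 637.9/EI
  clockwise couple 149 at a = 2.6: M₀a(2L − a)/(2EI) = 2014/EI
  δ_0 = 2652/EI
Flexibility coefficient — unit upward force at E: δ_{EE} = L³/(3EI) = 91.54/EI.
The prop prevents deflection at E: R_E = δ_0/δ_{EE} = 2652/91.54 = 28.97 kN.
Vertical equilibrium: R_D = ΣP − R_E = 22.3 − 28.97 = -6.675 kN.

R_D = -6.675 kN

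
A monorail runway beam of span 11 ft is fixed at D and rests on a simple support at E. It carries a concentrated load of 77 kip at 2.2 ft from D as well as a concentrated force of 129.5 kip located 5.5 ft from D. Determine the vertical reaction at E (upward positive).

Remove the prop at E; the released (primary) structure is a cantilever built in at D.
Downward deflection at the released point E due to the loads:
  point load 77 at a = 2.2: Pa²(3L − a)/(6EI) = 1913/EI
  point load 129.5 at a = 5.5: Pa²(3L − a)/(6EI) = 17955/EI
  δ_0 = 19868/EI
Flexibility coefficient — unit upward force at E: δ_{EE} = L³/(3EI) = 443.7/EI.
The prop prevents deflection at E: R_E = δ_0/δ_{EE} = 19868/443.7 = 44.78 kip.

R_E = 44.78 kip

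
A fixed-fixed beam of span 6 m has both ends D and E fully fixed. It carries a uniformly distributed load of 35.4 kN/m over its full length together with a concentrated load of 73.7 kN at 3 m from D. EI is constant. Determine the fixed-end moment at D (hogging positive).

Release both end moments; the primary structure is a simply-supported span DE with redundants M_D and M_E.
On the primary (simply-supported) span, the end slopes from the loading are:
  at D: UDL 35.4: wL³/(24EI) = 318.6/EI
  at E: UDL 35.4: wL³/(24EI) = 318.6/EI
  at D: point load 73.7 at a = 3: Pab(L + b)/(6LEI) = 165.8/EI
  at E: point load 73.7 at a = 3: Pab(L + a)/(6LEI) = 165.8/EI
  θ_D0 = 484.4/EI,  θ_E0 = 484.4/EI
Flexibility coefficients: a unit moment at one end gives L/(3EI) there and L/(6EI) at the far end, so f₁₁ = f₂₂ = 2/EI and f₁₂ = f₂₁ = 1/EI.
Compatibility — zero rotation at each built-in end:
  2 M_D + 1 M_E = 484.4
  1 M_D + 2 M_E = 484.4
Solving the pair gives M_D = 161.5 kN·m and M_E = 161.5 kN·m (hogging).

M_D = 161.5 kN·m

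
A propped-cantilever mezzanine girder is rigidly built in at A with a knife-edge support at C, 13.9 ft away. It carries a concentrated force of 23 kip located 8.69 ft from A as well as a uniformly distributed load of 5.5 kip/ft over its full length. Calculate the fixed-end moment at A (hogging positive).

M_A = 184.3 kip·ft

Release the roller at C. Primary structure: cantilever fixed at A.
Downward deflection at the released point C due to the loads:
  point load 23 at a = 8.69: Pa²(3L − a)/(6EI) = 9556/EI
  UDL 5.5: wL⁴/(8EI) = 25664/EI
  δ_0 = 35220/EI
Tip deflection under a unit load at C: L³/(3EI) = 895.2/EI.
The prop prevents deflection at C: R_C = δ_0/δ_{CC} = 35220/895.2 = 39.34 kip.
Moment equilibrium about A: M_A = Σ(load moments about A) − R_C·L = 731.2 − 39.34×13.9 = 184.3 kip·ft.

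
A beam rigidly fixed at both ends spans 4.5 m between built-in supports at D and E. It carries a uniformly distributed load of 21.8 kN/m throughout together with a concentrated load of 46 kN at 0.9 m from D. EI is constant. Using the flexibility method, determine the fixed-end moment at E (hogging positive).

M_E = 43.41 kN·m

Release both end moments; the primary structure is a simply-supported span DE with redundants M_D and M_E.
Simple-span end rotations at D and E under the given loads:
  at D: UDL 21.8: wL³/(24EI) = 82.77/EI
  at E: UDL 21.8: wL³/(24EI) = 82.77/EI
  at D: point load 46 at a = 0.9: Pab(L + b)/(6LEI) = 44.71/EI
  at E: point load 46 at a = 0.9: Pab(L + a)/(6LEI) = 29.81/EI
  θ_D0 = 127.5/EI,  θ_E0 = 112.6/EI
Flexibility coefficients: a unit moment at one end gives L/(3EI) there and L/(6EI) at the far end, so f₁₁ = f₂₂ = 1.5/EI and f₁₂ = f₂₁ = 0.75/EI.
Compatibility — zero rotation at each built-in end:
  1.5 M_D + 0.75 M_E = 127.5
  0.75 M_D + 1.5 M_E = 112.6
Solving the pair gives M_D = 63.28 kN·m and M_E = 43.41 kN·m (hogging).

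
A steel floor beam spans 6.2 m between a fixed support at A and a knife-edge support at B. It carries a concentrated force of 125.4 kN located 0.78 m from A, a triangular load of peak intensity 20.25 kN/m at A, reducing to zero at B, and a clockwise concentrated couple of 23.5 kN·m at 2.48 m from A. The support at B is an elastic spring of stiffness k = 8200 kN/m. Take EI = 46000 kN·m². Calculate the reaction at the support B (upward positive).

Release the roller at B. Primary structure: cantilever fixed at A.
Downward deflection at the released point B due to the loads:
  point load 125.4 at a = 0.78: Pa²(3L − a)/(6EI) = 226.6/EI
  triangular load, peak 20.25 at the fixed end: w₀L⁴/(30EI) = 997.4/EI
  clockwise couple 23.5 at a = 2.48: M₀a(2L − a)/(2EI) = 289.1/EI
  δ_0 = 1513/EI
Tip deflection under a unit load at B: L³/(3EI) = 79.44/EI.
With EI = 46000 kN·m²: δ_0 = 0.032893 m and δ_{BB} = 0.001727 m/kN.
Compatibility — the spring shortens by R_B/k under the reaction it provides: δ_0 − R_B·δ_{BB} = R_B/k. With 1/k = 0.000122 m/kN, R_B = δ_0 / (δ_{BB} + 1/k) = 0.032893 / (0.001727 + 0.000122) = 17.79 kN.

R_B = 17.79 kN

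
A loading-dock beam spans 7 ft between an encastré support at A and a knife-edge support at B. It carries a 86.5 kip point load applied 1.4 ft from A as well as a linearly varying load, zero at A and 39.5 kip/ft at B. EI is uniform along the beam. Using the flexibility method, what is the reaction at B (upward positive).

Choose R_B as the redundant. The primary structure is the cantilever fixed at A.
Free-end deflection of the primary structure under the applied loading (downward +):
  point load 86.5 at a = 1.4: Pa²(3L − a)/(6EI) = 553.8/EI
  triangular load, peak 39.5 at the free end: 11w₀L⁴/(120EI) = 8694/EI
  δ_0 = 9247/EI
Flexibility coefficient — unit upward force at B: δ_{BB} = L³/(3EI) = 114.3/EI.
Compatibility at B: δ_0 − R_B·δ_{BB} = 0, so R_B = 9247/114.3 = 80.88 kip.

R_B = 80.88 kip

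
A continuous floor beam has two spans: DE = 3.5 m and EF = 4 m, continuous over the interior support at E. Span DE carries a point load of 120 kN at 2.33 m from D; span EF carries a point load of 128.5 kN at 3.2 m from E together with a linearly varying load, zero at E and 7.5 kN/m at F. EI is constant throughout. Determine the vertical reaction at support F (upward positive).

Take M_E as the redundant. Released structure: two simple spans DE and EF with a hinge at E.
Discontinuity in slope at E on the released structure — sum the simple-span end rotations:
  span DE: point load 120 at a = 2.33: Pab(L + a)/(6LEI) = 90.82/EI
  span EF: point load 128.5 at a = 3.2: Pab(L + b)/(6LEI) = 65.79/EI
  span EF: triangular load, peak 7.5: 7w₀L³/(360EI) = 9.333/EI
  relative rotation θ_0 = (90.82 + 75.13)/EI = 165.9/EI
A unit hogging moment at E produces rotation L₁/(3EI) + L₂/(3EI) = 2.5/EI.
Compatibility: M_E·(L₁+L₂)/(3EI) = θ_0, giving M_E = 66.38 kN·m (hogging).
Span EF, ΣM about F: R_E^{EF}·4 = 122.8 + 66.38, so R_E^{EF} = 47.29 kN and R_F = 143.5 − 47.29 = 96.21 kN.

R_F = 96.21 kN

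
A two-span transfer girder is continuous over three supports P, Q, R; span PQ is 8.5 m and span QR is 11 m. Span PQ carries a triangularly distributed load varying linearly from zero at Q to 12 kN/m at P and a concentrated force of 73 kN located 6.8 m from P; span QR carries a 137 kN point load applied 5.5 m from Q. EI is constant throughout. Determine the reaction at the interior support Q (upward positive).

Release continuity at Q by inserting a hinge; the redundant is the internal moment M_Q. The primary structure is two simply-supported spans PQ and QR.
Rotations at Q on the released spans (each span's end-slope, ×1/EI):
  span PQ: triangular load, peak 12: 7w₀L³/(360EI) = 143.3/EI
  span PQ: point load 73 at a = 6.8: Pab(L + a)/(6LEI) = 253.2/EI
  span QR: point load 137 at a = 5.5: Pab(L + b)/(6LEI) = 1036/EI
  relative rotation θ_0 = (396.5 + 1036)/EI = 1433/EI
A unit hogging moment at Q produces rotation L₁/(3EI) + L₂/(3EI) = 6.5/EI.
Slope continuity at Q: θ_0 = M_Q·6.5/EI, so M_Q = 1433/6.5 = 220.4 kN·m (hogging).
Span PQ, ΣM about P with M_Q applied at Q: R_Q^{PQ}·8.5 = 640.9 + 220.4, so R_Q^{PQ} = 101.3 kN and R_P = 124 − 101.3 = 22.67 kN.
Span QR, ΣM about R: R_Q^{QR}·11 = 753.5 + 220.4, so R_Q^{QR} = 88.54 kN and R_R = 137 − 88.54 = 48.46 kN.
R_Q = 101.3 + 88.54 = 189.9 kN.

R_Q = 189.9 kN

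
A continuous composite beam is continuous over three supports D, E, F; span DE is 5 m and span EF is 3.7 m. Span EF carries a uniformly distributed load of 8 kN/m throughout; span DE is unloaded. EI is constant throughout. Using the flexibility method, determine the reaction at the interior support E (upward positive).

Release continuity at E by inserting a hinge; the redundant is the internal moment M_E. The primary structure is two simply-supported spans DE and EF.
End slopes at the hinge E, treating each span as simply supported:
  span EF: UDL 8: wL³/(24EI) = 16.88/EI
  relative rotation θ_0 = (0 + 16.88)/EI = 16.88/EI
A unit hogging moment at E produces rotation L₁/(3EI) + L₂/(3EI) = 2.9/EI.
Slope continuity at E: θ_0 = M_E·2.9/EI, so M_E = 16.88/2.9 = 5.822 kN·m (hogging).
Span DE, ΣM about D with M_E applied at E: R_E^{DE}·5 = 0 + 5.822, so R_E^{DE} = 1.164 kN and R_D = 0 − 1.164 = -1.164 kN.
Span EF, ΣM about F: R_E^{EF}·3.7 = 54.76 + 5.822, so R_E^{EF} = 16.37 kN and R_F = 29.6 − 16.37 = 13.23 kN.
R_E = 1.164 + 16.37 = 17.54 kN.

R_E = 17.54 kN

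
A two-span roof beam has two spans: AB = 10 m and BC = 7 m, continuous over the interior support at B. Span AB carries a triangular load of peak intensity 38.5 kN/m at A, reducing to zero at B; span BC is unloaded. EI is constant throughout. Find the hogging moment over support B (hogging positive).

Take M_B as the redundant. Released structure: two simple spans AB and BC with a hinge at B.
End slopes at the hinge B, treating each span as simply supported:
  span AB: triangular load, peak 38.5: 7w₀L³/(360EI) = 748.6/EI
  relative rotation θ_0 = (748.6 + 0)/EI = 748.6/EI
A unit hogging moment at B produces rotation L₁/(3EI) + L₂/(3EI) = 5.667/EI.
Compatibility: M_B·(L₁+L₂)/(3EI) = θ_0, giving M_B = 132.1 kN·m (hogging).

M_B = 132.1 kN·m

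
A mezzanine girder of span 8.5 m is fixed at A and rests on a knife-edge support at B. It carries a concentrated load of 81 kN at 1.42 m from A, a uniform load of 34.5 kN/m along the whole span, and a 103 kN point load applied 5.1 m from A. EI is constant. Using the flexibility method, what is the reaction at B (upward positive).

Take the reaction at B as the redundant and release it; the primary structure is a cantilever fixed at A.
Downward deflection at the released point B due to the loads:
  point load 81 at a = 1.42: Pa²(3L − a)/(6EI) = 655.5/EI
  UDL 34.5: wL⁴/(8EI) = 22512/EI
  point load 103 at a = 5.1: Pa²(3L − a)/(6EI) = 9109/EI
  δ_0 = 32276/EI
Tip deflection under a unit load at B: L³/(3EI) = 204.7/EI.
The prop prevents deflection at B: R_B = δ_0/δ_{BB} = 32276/204.7 = 157.7 kN.

R_B = 157.7 kN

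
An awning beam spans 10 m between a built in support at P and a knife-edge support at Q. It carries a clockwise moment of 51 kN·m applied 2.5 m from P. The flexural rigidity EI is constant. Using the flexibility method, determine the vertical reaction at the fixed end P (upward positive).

Remove the prop at Q; the released (primary) structure is a cantilever built in at P.
Free-end deflection of the primary structure under the applied loading (downward +):
  clockwise couple 51 at a = 2.5: M₀a(2L − a)/(2EI) = 1116/EI
Flexibility coefficient — unit upward force at Q: δ_{QQ} = L³/(3EI) = 333.3/EI.
The prop prevents deflection at Q: R_Q = δ_0/δ_{QQ} = 1116/333.3 = 3.347 kN.
Vertical equilibrium: R_P = ΣP − R_Q = 0 − 3.347 = -3.347 kN.

R_P = -3.347 kN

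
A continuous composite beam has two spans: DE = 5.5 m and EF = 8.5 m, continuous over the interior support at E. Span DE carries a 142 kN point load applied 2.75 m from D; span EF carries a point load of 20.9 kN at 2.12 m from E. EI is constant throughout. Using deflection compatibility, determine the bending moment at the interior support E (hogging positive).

Take M_E as the redundant. Released structure: two simple spans DE and EF with a hinge at E.
End slopes at the hinge E, treating each span as simply supported:
  span DE: point load 142 at a = 2.75: Pab(L + a)/(6LEI) = 268.5/EI
  span EF: point load 20.9 at a = 2.12: Pab(L + b)/(6LEI) = 82.48/EI
  relative rotation θ_0 = (268.5 + 82.48)/EI = 350.9/EI
A unit hogging moment at E produces rotation L₁/(3EI) + L₂/(3EI) = 4.667/EI.
Slope continuity at E: θ_0 = M_E·4.667/EI, so M_E = 350.9/4.667 = 75.2 kN·m (hogging).

M_E = 75.2 kN·m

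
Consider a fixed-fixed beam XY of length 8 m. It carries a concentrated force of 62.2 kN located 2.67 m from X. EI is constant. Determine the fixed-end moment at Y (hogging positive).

M_Y = 36.93 kN·m

Release both end moments; the primary structure is a simply-supported span XY with redundants M_X and M_Y.
On the primary (simply-supported) span, the end slopes from the loading are:
  at X: point load 62.2 at a = 2.67: Pab(L + b)/(6LEI) = 245.8/EI
  at Y: point load 62.2 at a = 2.67: Pab(L + a)/(6LEI) = 196.8/EI
  θ_X0 = 245.8/EI,  θ_Y0 = 196.8/EI
Flexibility coefficients: a unit moment at one end gives L/(3EI) there and L/(6EI) at the far end, so f₁₁ = f₂₂ = 2.667/EI and f₁₂ = f₂₁ = 1.333/EI.
Compatibility — zero rotation at each built-in end:
  2.667 M_X + 1.333 M_Y = 245.8
  1.333 M_X + 2.667 M_Y = 196.8
Solving the pair gives M_X = 73.72 kN·m and M_Y = 36.93 kN·m (hogging).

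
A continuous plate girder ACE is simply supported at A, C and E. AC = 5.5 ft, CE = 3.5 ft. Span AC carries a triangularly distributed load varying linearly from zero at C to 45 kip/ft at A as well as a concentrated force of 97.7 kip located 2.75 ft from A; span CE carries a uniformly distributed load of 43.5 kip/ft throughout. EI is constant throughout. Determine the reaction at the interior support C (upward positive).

Release continuity at C by inserting a hinge; the redundant is the internal moment M_C. The primary structure is two simply-supported spans AC and CE.
Discontinuity in slope at C on the released structure — sum the simple-span end rotations:
  span AC: triangular load, peak 45: 7w₀L³/(360EI) = 145.6/EI
  span AC: point load 97.7 at a = 2.75: Pab(L + a)/(6LEI) = 184.7/EI
  span CE: UDL 43.5: wL³/(24EI) = 77.71/EI
  relative rotation θ_0 = (330.3 + 77.71)/EI = 408/EI
A unit hogging moment at C produces rotation L₁/(3EI) + L₂/(3EI) = 3/EI.
Slope continuity at C: θ_0 = M_C·3/EI, so M_C = 408/3 = 136 kip·ft (hogging).
Span AC, ΣM about A with M_C applied at C: R_C^{AC}·5.5 = 495.6 + 136, so R_C^{AC} = 114.8 kip and R_A = 221.4 − 114.8 = 106.6 kip.
Span CE, ΣM about E: R_C^{CE}·3.5 = 266.4 + 136, so R_C^{CE} = 115 kip and R_E = 152.2 − 115 = 37.27 kip.
R_C = 114.8 + 115 = 229.8 kip.

R_C = 229.8 kip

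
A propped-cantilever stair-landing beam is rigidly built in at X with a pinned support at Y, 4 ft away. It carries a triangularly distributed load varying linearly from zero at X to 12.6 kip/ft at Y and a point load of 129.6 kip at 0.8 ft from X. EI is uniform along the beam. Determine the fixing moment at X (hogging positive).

Choose R_Y as the redundant. The primary structure is the cantilever fixed at X.
Downward deflection at the released point Y due to the loads:
  triangular load, peak 12.6 at the free end: 11w₀L⁴/(120EI) = 295.7/EI
  point load 129.6 at a = 0.8: Pa²(3L − a)/(6EI) = 154.8/EI
  δ_0 = 450.5/EI
Flexibility coefficient — unit upward force at Y: δ_{YY} = L³/(3EI) = 21.33/EI.
The prop prevents deflection at Y: R_Y = δ_0/δ_{YY} = 450.5/21.33 = 21.12 kip.
Moment equilibrium about X: M_X = Σ(load moments about X) − R_Y·L = 170.9 − 21.12×4 = 86.41 kip·ft.

M_X = 86.41 kip·ft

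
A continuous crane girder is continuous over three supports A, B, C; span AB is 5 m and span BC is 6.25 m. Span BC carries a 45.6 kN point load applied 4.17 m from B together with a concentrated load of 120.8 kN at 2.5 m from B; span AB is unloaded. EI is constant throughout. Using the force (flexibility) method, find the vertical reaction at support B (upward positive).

R_B = 125.1 kN

Insert a hinge at B; M_B is the redundant, and each span becomes simply supported.
Discontinuity in slope at B on the released structure — sum the simple-span end rotations:
  span BC: point load 45.6 at a = 4.17: Pab(L + b)/(6LEI) = 87.86/EI
  span BC: point load 120.8 at a = 2.5: Pab(L + b)/(6LEI) = 302/EI
  relative rotation θ_0 = (0 + 389.9)/EI = 389.9/EI
A unit hogging moment at B produces rotation L₁/(3EI) + L₂/(3EI) = 3.75/EI.
Compatibility: M_B·(L₁+L₂)/(3EI) = θ_0, giving M_B = 104 kN·m (hogging).
Span AB, ΣM about A with M_B applied at B: R_B^{AB}·5 = 0 + 104, so R_B^{AB} = 20.79 kN and R_A = 0 − 20.79 = -20.79 kN.
Span BC, ΣM about C: R_B^{BC}·6.25 = 547.8 + 104, so R_B^{BC} = 104.3 kN and R_C = 166.4 − 104.3 = 62.11 kN.
R_B = 20.79 + 104.3 = 125.1 kN.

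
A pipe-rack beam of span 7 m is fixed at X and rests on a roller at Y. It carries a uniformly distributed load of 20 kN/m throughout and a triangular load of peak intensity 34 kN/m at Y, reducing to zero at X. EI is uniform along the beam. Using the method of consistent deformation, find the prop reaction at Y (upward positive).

Take the reaction at Y as the redundant and release it; the primary structure is a cantilever fixed at X.
Primary-structure tip deflection at Y by superposition:
  UDL 20: wL⁴/(8EI) = 6002/EI
  triangular load, peak 34 at the free end: 11w₀L⁴/(120EI) = 7483/EI
  δ_0 = 13486/EI
Flexibility coefficient — unit upward force at Y: δ_{YY} = L³/(3EI) = 114.3/EI.
Compatibility at Y: δ_0 − R_Y·δ_{YY} = 0, so R_Y = 13486/114.3 = 118 kN.

R_Y = 118 kN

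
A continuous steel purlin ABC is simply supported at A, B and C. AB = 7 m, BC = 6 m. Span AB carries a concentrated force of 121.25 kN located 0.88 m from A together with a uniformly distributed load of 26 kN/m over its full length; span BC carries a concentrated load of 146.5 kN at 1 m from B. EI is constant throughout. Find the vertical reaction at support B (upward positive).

R_B = 279.6 kN

Release continuity at B by inserting a hinge; the redundant is the internal moment M_B. The primary structure is two simply-supported spans AB and BC.
Discontinuity in slope at B on the released structure — sum the simple-span end rotations:
  span AB: point load 121.25 at a = 0.88: Pab(L + a)/(6LEI) = 122.5/EI
  span AB: UDL 26: wL³/(24EI) = 371.6/EI
  span BC: point load 146.5 at a = 1: Pab(L + b)/(6LEI) = 223.8/EI
  relative rotation θ_0 = (494.1 + 223.8)/EI = 717.9/EI
A unit hogging moment at B produces rotation L₁/(3EI) + L₂/(3EI) = 4.333/EI.
Slope continuity at B: θ_0 = M_B·4.333/EI, so M_B = 717.9/4.333 = 165.7 kN·m (hogging).
Span AB, ΣM about A with M_B applied at B: R_B^{AB}·7 = 743.7 + 165.7, so R_B^{AB} = 129.9 kN and R_A = 303.2 − 129.9 = 173.3 kN.
Span BC, ΣM about C: R_B^{BC}·6 = 732.5 + 165.7, so R_B^{BC} = 149.7 kN and R_C = 146.5 − 149.7 = -3.196 kN.
R_B = 129.9 + 149.7 = 279.6 kN.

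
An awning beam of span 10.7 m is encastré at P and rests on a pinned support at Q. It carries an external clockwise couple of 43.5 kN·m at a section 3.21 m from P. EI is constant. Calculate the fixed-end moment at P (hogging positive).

Remove the prop at Q; the released (primary) structure is a cantilever built in at P.
Deflection at Q on the released cantilever, summing each load's contribution:
  clockwise couple 43.5 at a = 3.21: M₀a(2L − a)/(2EI) = 1270/EI
Tip deflection under a unit load at Q: L³/(3EI) = 408.3/EI.
Compatibility at Q: δ_0 − R_Q·δ_{QQ} = 0, so R_Q = 1270/408.3 = 3.11 kN.
Moment equilibrium about P: M_P = Σ(load moments about P) − R_Q·L = 43.5 − 3.11×10.7 = 10.22 kN·m.

M_P = 10.22 kN·m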